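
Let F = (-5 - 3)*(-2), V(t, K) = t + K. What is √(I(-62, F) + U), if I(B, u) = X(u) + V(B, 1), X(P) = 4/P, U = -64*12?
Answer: I*√3315/2 ≈ 28.788*I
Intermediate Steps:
U = -768
V(t, K) = K + t
F = 16 (F = -8*(-2) = 16)
I(B, u) = 1 + B + 4/u (I(B, u) = 4/u + (1 + B) = 1 + B + 4/u)
√(I(-62, F) + U) = √((1 - 62 + 4/16) - 768) = √((1 - 62 + 4*(1/16)) - 768) = √((1 - 62 + ¼) - 768) = √(-243/4 - 768) = √(-3315/4) = I*√3315/2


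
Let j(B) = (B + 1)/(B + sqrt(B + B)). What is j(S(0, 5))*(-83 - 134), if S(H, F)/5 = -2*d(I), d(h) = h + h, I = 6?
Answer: -25823/122 - 25823*I*sqrt(15)/3660 ≈ -211.66 - 27.326*I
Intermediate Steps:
d(h) = 2*h
S(H, F) = -120 (S(H, F) = 5*(-4*6) = 5*(-2*12) = 5*(-24) = -120)
j(B) = (1 + B)/(B + sqrt(2)*sqrt(B)) (j(B) = (1 + B)/(B + sqrt(2*B)) = (1 + B)/(B + sqrt(2)*sqrt(B)))
j(S(0, 5))*(-83 - 134) = ((1 - 120)/(-120 + sqrt(2)*sqrt(-120)))*(-83 - 134) = (-119/(-120 + sqrt(2)*(2*I*sqrt(30))))*(-217) = (-119/(-120 + 4*I*sqrt(15)))*(-217) = -119/(-120 + 4*I*sqrt(15))*(-217) = 25823/(-120 + 4*I*sqrt(15))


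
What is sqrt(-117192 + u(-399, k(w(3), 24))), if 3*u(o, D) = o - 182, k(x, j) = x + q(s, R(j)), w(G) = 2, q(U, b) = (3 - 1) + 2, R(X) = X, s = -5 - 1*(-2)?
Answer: I*sqrt(1056471)/3 ≈ 342.62*I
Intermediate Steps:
s = -3 (s = -5 + 2 = -3)
q(U, b) = 4 (q(U, b) = 2 + 2 = 4)
k(x, j) = 4 + x (k(x, j) = x + 4 = 4 + x)
u(o, D) = -182/3 + o/3 (u(o, D) = (o - 182)/3 = (-182 + o)/3 = -182/3 + o/3)
sqrt(-117192 + u(-399, k(w(3), 24))) = sqrt(-117192 + (-182/3 + (1/3)*(-399))) = sqrt(-117192 + (-182/3 - 133)) = sqrt(-117192 - 581/3) = sqrt(-352157/3) = I*sqrt(1056471)/3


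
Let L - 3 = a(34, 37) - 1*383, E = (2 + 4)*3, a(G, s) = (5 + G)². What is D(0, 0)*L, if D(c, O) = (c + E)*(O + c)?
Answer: 0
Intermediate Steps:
E = 18 (E = 6*3 = 18)
L = 1141 (L = 3 + ((5 + 34)² - 1*383) = 3 + (39² - 383) = 3 + (1521 - 383) = 3 + 1138 = 1141)
D(c, O) = (18 + c)*(O + c) (D(c, O) = (c + 18)*(O + c) = (18 + c)*(O + c))
D(0, 0)*L = (0² + 18*0 + 18*0 + 0*0)*1141 = (0 + 0 + 0 + 0)*1141 = 0*1141 = 0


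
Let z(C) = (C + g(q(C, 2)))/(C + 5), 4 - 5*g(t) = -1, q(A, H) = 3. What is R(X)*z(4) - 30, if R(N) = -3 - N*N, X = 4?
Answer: -365/9 ≈ -40.556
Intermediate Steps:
g(t) = 1 (g(t) = ⅘ - ⅕*(-1) = ⅘ + ⅕ = 1)
R(N) = -3 - N²
z(C) = (1 + C)/(5 + C) (z(C) = (C + 1)/(C + 5) = (1 + C)/(5 + C))
R(X)*z(4) - 30 = (-3 - 1*4²)*((1 + 4)/(5 + 4)) - 30 = (-3 - 1*16)*(5/9) - 30 = (-3 - 16)*((⅑)*5) - 30 = -19*5/9 - 30 = -95/9 - 30 = -365/9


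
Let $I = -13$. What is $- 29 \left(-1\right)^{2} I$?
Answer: $377$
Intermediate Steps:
$- 29 \left(-1\right)^{2} I = - 29 \left(-1\right)^{2} \left(-13\right) = \left(-29\right) 1 \left(-13\right) = \left(-29\right) \left(-13\right) = 377$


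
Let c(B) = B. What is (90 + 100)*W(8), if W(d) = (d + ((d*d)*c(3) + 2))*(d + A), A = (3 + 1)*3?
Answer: 767600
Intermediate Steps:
A = 12 (A = 4*3 = 12)
W(d) = (12 + d)*(2 + d + 3*d²) (W(d) = (d + ((d*d)*3 + 2))*(d + 12) = (d + (d²*3 + 2))*(12 + d) = (d + (3*d² + 2))*(12 + d) = (d + (2 + 3*d²))*(12 + d) = (2 + d + 3*d²)*(12 + d) = (12 + d)*(2 + d + 3*d²))
(90 + 100)*W(8) = (90 + 100)*(24 + 3*8³ + 14*8 + 37*8²) = 190*(24 + 3*512 + 112 + 37*64) = 190*(24 + 1536 + 112 + 2368) = 190*4040 = 767600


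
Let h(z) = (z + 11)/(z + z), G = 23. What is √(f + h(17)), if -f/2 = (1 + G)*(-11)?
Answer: √152830/17 ≈ 22.996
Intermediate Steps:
h(z) = (11 + z)/(2*z) (h(z) = (11 + z)/((2*z)) = (11 + z)*(1/(2*z)) = (11 + z)/(2*z))
f = 528 (f = -2*(1 + 23)*(-11) = -48*(-11) = -2*(-264) = 528)
√(f + h(17)) = √(528 + (½)*(11 + 17)/17) = √(528 + (½)*(1/17)*28) = √(528 + 14/17) = √(8990/17) = √152830/17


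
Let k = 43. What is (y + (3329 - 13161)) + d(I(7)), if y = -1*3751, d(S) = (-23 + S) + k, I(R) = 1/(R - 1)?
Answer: -81377/6 ≈ -13563.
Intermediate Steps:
I(R) = 1/(-1 + R)
d(S) = 20 + S (d(S) = (-23 + S) + 43 = 20 + S)
y = -3751
(y + (3329 - 13161)) + d(I(7)) = (-3751 + (3329 - 13161)) + (20 + 1/(-1 + 7)) = (-3751 - 9832) + (20 + 1/6) = -13583 + (20 + ⅙) = -13583 + 121/6 = -81377/6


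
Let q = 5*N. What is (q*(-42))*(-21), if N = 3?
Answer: 13230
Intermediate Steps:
q = 15 (q = 5*3 = 15)
(q*(-42))*(-21) = (15*(-42))*(-21) = -630*(-21) = 13230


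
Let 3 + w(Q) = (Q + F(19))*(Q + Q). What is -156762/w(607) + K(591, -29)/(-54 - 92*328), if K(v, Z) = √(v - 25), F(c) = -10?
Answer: -52254/241585 - √566/30230 ≈ -0.21708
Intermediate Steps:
w(Q) = -3 + 2*Q*(-10 + Q) (w(Q) = -3 + (Q - 10)*(Q + Q) = -3 + (-10 + Q)*(2*Q) = -3 + 2*Q*(-10 + Q))
K(v, Z) = √(-25 + v)
-156762/w(607) + K(591, -29)/(-54 - 92*328) = -156762/(-3 - 20*607 + 2*607²) + √(-25 + 591)/(-54 - 92*328) = -156762/(-3 - 12140 + 2*368449) + √566/(-54 - 30176) = -156762/(-3 - 12140 + 736898) + √566/(-30230) = -156762/724755 + √566*(-1/30230) = -156762*1/724755 - √566/30230 = -52254/241585 - √566/30230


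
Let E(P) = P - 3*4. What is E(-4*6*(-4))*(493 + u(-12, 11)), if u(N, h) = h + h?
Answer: 43260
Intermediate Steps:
u(N, h) = 2*h
E(P) = -12 + P (E(P) = P - 12 = -12 + P)
E(-4*6*(-4))*(493 + u(-12, 11)) = (-12 - 4*6*(-4))*(493 + 2*11) = (-12 - 24*(-4))*(493 + 22) = (-12 + 96)*515 = 84*515 = 43260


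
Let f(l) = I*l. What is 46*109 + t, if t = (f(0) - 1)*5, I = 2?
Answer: 5009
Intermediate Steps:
f(l) = 2*l
t = -5 (t = (2*0 - 1)*5 = (0 - 1)*5 = -1*5 = -5)
46*109 + t = 46*109 - 5 = 5014 - 5 = 5009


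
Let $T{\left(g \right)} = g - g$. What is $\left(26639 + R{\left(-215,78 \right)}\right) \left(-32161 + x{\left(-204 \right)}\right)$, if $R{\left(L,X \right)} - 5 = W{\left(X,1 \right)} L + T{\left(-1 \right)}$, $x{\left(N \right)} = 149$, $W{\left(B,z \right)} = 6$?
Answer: $-811632248$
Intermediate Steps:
$T{\left(g \right)} = 0$
$R{\left(L,X \right)} = 5 + 6 L$ ($R{\left(L,X \right)} = 5 + \left(6 L + 0\right) = 5 + 6 L$)
$\left(26639 + R{\left(-215,78 \right)}\right) \left(-32161 + x{\left(-204 \right)}\right) = \left(26639 + \left(5 + 6 \left(-215\right)\right)\right) \left(-32161 + 149\right) = \left(26639 + \left(5 - 1290\right)\right) \left(-32012\right) = \left(26639 - 1285\right) \left(-32012\right) = 25354 \left(-32012\right) = -811632248$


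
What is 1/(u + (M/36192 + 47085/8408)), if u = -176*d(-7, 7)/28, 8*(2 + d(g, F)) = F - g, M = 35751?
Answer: 88754848/724174533 ≈ 0.12256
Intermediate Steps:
d(g, F) = -2 - g/8 + F/8 (d(g, F) = -2 + (F - g)/8 = -2 + (-g/8 + F/8) = -2 - g/8 + F/8)
u = 11/7 (u = -176*(-2 - 1/8*(-7) + (1/8)*7)/28 = -176*(-2 + 7/8 + 7/8)/28 = -(-44)/28 = -176*(-1/112) = 11/7 ≈ 1.5714)
1/(u + (M/36192 + 47085/8408)) = 1/(11/7 + (35751/36192 + 47085/8408)) = 1/(11/7 + (35751*(1/36192) + 47085*(1/8408))) = 1/(11/7 + (11917/12064 + 47085/8408)) = 1/(11/7 + 83528947/12679264) = 1/(724174533/88754848) = 88754848/724174533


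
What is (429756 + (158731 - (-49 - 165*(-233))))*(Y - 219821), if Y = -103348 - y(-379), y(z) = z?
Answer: -177563873890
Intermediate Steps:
Y = -102969 (Y = -103348 - 1*(-379) = -103348 + 379 = -102969)
(429756 + (158731 - (-49 - 165*(-233))))*(Y - 219821) = (429756 + (158731 - (-49 - 165*(-233))))*(-102969 - 219821) = (429756 + (158731 - (-49 + 38445)))*(-322790) = (429756 + (158731 - 1*38396))*(-322790) = (429756 + (158731 - 38396))*(-322790) = (429756 + 120335)*(-322790) = 550091*(-322790) = -177563873890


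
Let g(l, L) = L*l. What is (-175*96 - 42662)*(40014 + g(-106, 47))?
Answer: -2083072784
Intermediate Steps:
(-175*96 - 42662)*(40014 + g(-106, 47)) = (-175*96 - 42662)*(40014 + 47*(-106)) = (-16800 - 42662)*(40014 - 4982) = -59462*35032 = -2083072784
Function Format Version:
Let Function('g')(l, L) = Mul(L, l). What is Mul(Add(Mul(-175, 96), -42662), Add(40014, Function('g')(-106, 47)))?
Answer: -2083072784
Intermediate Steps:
Mul(Add(Mul(-175, 96), -42662), Add(40014, Function('g')(-106, 47))) = Mul(Add(Mul(-175, 96), -42662), Add(40014, Mul(47, -106))) = Mul(Add(-16800, -42662), Add(40014, -4982)) = Mul(-59462, 35032) = -2083072784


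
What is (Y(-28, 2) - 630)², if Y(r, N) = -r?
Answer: 362404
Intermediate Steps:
(Y(-28, 2) - 630)² = (-1*(-28) - 630)² = (28 - 630)² = (-602)² = 362404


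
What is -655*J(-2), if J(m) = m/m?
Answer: -655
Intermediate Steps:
J(m) = 1
-655*J(-2) = -655*1 = -655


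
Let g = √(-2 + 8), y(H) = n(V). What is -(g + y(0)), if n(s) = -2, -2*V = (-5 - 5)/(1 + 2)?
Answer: 2 - √6 ≈ -0.44949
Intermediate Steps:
V = 5/3 (V = -(-5 - 5)/(2*(1 + 2)) = -(-5)/3 = -½*(-10/3) = 5/3 ≈ 1.6667)
y(H) = -2
g = √6 ≈ 2.4495
-(g + y(0)) = -(√6 - 2) = -(-2 + √6) = 2 - √6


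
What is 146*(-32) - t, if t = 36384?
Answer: -41056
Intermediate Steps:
146*(-32) - t = 146*(-32) - 1*36384 = -4672 - 36384 = -41056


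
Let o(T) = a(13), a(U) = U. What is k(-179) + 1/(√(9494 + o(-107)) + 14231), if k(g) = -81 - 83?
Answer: -33211929825/202511854 - √9507/202511854 ≈ -164.00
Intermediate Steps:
k(g) = -164
o(T) = 13
k(-179) + 1/(√(9494 + o(-107)) + 14231) = -164 + 1/(√(9494 + 13) + 14231) = -164 + 1/(√9507 + 14231) = -164 + 1/(14231 + √9507)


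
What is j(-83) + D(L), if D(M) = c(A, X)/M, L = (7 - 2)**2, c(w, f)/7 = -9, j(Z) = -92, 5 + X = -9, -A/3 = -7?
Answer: -2363/25 ≈ -94.520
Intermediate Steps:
A = 21 (A = -3*(-7) = 21)
X = -14 (X = -5 - 9 = -14)
c(w, f) = -63 (c(w, f) = 7*(-9) = -63)
L = 25 (L = 5**2 = 25)
D(M) = -63/M
j(-83) + D(L) = -92 - 63/25 = -2363/25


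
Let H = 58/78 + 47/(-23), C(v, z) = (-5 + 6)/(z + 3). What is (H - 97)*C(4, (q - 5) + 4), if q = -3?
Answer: 88175/897 ≈ 98.300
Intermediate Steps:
C(v, z) = 1/(3 + z)
H = -1166/897 (H = 58*(1/78) + 47*(-1/23) = 29/39 - 47/23 = -1166/897 ≈ -1.2999)
(H - 97)*C(4, (q - 5) + 4) = (-1166/897 - 97)/(3 + ((-3 - 5) + 4)) = -88175/(897*(3 + (-8 + 4))) = -88175/(897*(3 - 4)) = -88175/897/(-1) = -88175/897*(-1) = 88175/897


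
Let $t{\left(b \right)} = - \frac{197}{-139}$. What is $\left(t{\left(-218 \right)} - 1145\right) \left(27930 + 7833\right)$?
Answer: $- \frac{5684814954}{139} \approx -4.0898 \cdot 10^{7}$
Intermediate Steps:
$t{\left(b \right)} = \frac{197}{139}$ ($t{\left(b \right)} = \left(-197\right) \left(- \frac{1}{139}\right) = \frac{197}{139}$)
$\left(t{\left(-218 \right)} - 1145\right) \left(27930 + 7833\right) = \left(\frac{197}{139} - 1145\right) \left(27930 + 7833\right) = \left(- \frac{158958}{139}\right) 35763 = - \frac{5684814954}{139}$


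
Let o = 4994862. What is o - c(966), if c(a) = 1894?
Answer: 4992968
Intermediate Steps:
o - c(966) = 4994862 - 1*1894 = 4994862 - 1894 = 4992968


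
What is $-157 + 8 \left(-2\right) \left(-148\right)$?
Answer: $2211$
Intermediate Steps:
$-157 + 8 \left(-2\right) \left(-148\right) = -157 - -2368 = -157 + 2368 = 2211$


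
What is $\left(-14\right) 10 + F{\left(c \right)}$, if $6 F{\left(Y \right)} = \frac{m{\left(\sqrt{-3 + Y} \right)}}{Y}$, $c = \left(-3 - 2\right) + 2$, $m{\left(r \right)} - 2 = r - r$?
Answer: $- \frac{1261}{9} \approx -140.11$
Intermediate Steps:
$m{\left(r \right)} = 2$ ($m{\left(r \right)} = 2 + \left(r - r\right) = 2 + 0 = 2$)
$c = -3$ ($c = -5 + 2 = -3$)
$F{\left(Y \right)} = \frac{1}{3 Y}$ ($F{\left(Y \right)} = \frac{2 \frac{1}{Y}}{6} = \frac{1}{3 Y}$)
$\left(-14\right) 10 + F{\left(c \right)} = \left(-14\right) 10 + \frac{1}{3 \left(-3\right)} = -140 + \frac{1}{3} \left(- \frac{1}{3}\right) = -140 - \frac{1}{9} = - \frac{1261}{9}$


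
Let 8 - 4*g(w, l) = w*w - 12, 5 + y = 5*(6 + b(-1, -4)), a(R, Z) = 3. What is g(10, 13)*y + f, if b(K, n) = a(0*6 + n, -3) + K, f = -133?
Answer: -833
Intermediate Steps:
b(K, n) = 3 + K
y = 35 (y = -5 + 5*(6 + (3 - 1)) = -5 + 5*(6 + 2) = -5 + 5*8 = -5 + 40 = 35)
g(w, l) = 5 - w²/4 (g(w, l) = 2 - (w*w - 12)/4 = 2 - (w² - 12)/4 = 2 - (-12 + w²)/4 = 2 + (3 - w²/4) = 5 - w²/4)
g(10, 13)*y + f = (5 - ¼*10²)*35 - 133 = (5 - ¼*100)*35 - 133 = (5 - 25)*35 - 133 = -20*35 - 133 = -700 - 133 = -833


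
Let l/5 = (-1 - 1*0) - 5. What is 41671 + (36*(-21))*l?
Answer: 64351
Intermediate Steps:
l = -30 (l = 5*((-1 - 1*0) - 5) = 5*((-1 + 0) - 5) = 5*(-1 - 5) = 5*(-6) = -30)
41671 + (36*(-21))*l = 41671 + (36*(-21))*(-30) = 41671 - 756*(-30) = 41671 + 22680 = 64351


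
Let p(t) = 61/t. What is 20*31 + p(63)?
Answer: 39121/63 ≈ 620.97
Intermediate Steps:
20*31 + p(63) = 20*31 + 61/63 = 620 + 61*(1/63) = 620 + 61/63 = 39121/63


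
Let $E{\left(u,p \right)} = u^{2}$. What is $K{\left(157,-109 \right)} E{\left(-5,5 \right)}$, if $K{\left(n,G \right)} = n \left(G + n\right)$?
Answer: $188400$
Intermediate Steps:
$K{\left(157,-109 \right)} E{\left(-5,5 \right)} = 157 \left(-109 + 157\right) \left(-5\right)^{2} = 157 \cdot 48 \cdot 25 = 7536 \cdot 25 = 188400$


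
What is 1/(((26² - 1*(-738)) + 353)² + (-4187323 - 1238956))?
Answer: -1/2303990 ≈ -4.3403e-7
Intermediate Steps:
1/(((26² - 1*(-738)) + 353)² + (-4187323 - 1238956)) = 1/(((676 + 738) + 353)² - 5426279) = 1/((1414 + 353)² - 5426279) = 1/(1767² - 5426279) = 1/(3122289 - 5426279) = 1/(-2303990) = -1/2303990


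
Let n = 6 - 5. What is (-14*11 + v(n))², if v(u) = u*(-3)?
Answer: 24649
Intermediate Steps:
n = 1
v(u) = -3*u
(-14*11 + v(n))² = (-14*11 - 3*1)² = (-154 - 3)² = (-157)² = 24649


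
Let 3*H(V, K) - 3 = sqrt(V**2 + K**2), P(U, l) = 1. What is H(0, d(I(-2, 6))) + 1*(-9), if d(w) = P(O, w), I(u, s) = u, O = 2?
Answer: -23/3 ≈ -7.6667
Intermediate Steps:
d(w) = 1
H(V, K) = 1 + sqrt(K**2 + V**2)/3 (H(V, K) = 1 + sqrt(V**2 + K**2)/3 = 1 + sqrt(K**2 + V**2)/3)
H(0, d(I(-2, 6))) + 1*(-9) = (1 + sqrt(1**2 + 0**2)/3) + 1*(-9) = (1 + sqrt(1 + 0)/3) - 9 = (1 + sqrt(1)/3) - 9 = (1 + (1/3)*1) - 9 = (1 + 1/3) - 9 = 4/3 - 9 = -23/3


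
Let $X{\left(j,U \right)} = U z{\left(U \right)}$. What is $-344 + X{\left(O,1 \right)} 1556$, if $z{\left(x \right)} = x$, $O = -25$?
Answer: $1212$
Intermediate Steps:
$X{\left(j,U \right)} = U^{2}$ ($X{\left(j,U \right)} = U U = U^{2}$)
$-344 + X{\left(O,1 \right)} 1556 = -344 + 1^{2} \cdot 1556 = -344 + 1 \cdot 1556 = -344 + 1556 = 1212$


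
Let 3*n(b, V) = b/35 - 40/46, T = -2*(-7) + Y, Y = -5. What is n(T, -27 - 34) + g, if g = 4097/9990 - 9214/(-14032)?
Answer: 4867053097/5642232120 ≈ 0.86261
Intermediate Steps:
T = 9 (T = -2*(-7) - 5 = 14 - 5 = 9)
n(b, V) = -20/69 + b/105 (n(b, V) = (b/35 - 40/46)/3 = (b*(1/35) - 40*1/46)/3 = (b/35 - 20/23)/3 = (-20/23 + b/35)/3 = -20/69 + b/105)
g = 37384241/35044920 (g = 4097*(1/9990) - 9214*(-1/14032) = 4097/9990 + 4607/7016 = 37384241/35044920 ≈ 1.0668)
n(T, -27 - 34) + g = (-20/69 + (1/105)*9) + 37384241/35044920 = (-20/69 + 3/35) + 37384241/35044920 = -493/2415 + 37384241/35044920 = 4867053097/5642232120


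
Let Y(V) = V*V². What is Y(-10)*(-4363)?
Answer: 4363000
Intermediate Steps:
Y(V) = V³
Y(-10)*(-4363) = (-10)³*(-4363) = -1000*(-4363) = 4363000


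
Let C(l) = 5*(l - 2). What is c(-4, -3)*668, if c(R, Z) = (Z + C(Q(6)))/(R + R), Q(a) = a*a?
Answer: -27889/2 ≈ -13945.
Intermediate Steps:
Q(a) = a²
C(l) = -10 + 5*l (C(l) = 5*(-2 + l) = -10 + 5*l)
c(R, Z) = (170 + Z)/(2*R) (c(R, Z) = (Z + (-10 + 5*6²))/(R + R) = (Z + (-10 + 5*36))/((2*R)) = (Z + (-10 + 180))*(1/(2*R)) = (Z + 170)*(1/(2*R)) = (170 + Z)*(1/(2*R)) = (170 + Z)/(2*R))
c(-4, -3)*668 = ((½)*(170 - 3)/(-4))*668 = ((½)*(-¼)*167)*668 = -167/8*668 = -27889/2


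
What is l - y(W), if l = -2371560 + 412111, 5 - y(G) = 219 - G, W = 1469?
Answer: -1960704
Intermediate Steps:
y(G) = -214 + G (y(G) = 5 - (219 - G) = 5 + (-219 + G) = -214 + G)
l = -1959449
l - y(W) = -1959449 - (-214 + 1469) = -1959449 - 1*1255 = -1959449 - 1255 = -1960704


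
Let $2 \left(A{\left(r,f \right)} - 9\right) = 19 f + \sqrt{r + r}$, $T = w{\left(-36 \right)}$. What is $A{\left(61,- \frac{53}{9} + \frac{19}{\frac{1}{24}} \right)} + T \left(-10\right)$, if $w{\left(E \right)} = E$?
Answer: $\frac{83611}{18} + \frac{\sqrt{122}}{2} \approx 4650.6$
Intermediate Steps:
$T = -36$
$A{\left(r,f \right)} = 9 + \frac{19 f}{2} + \frac{\sqrt{2} \sqrt{r}}{2}$ ($A{\left(r,f \right)} = 9 + \frac{19 f + \sqrt{r + r}}{2} = 9 + \frac{19 f + \sqrt{2 r}}{2} = 9 + \frac{19 f + \sqrt{2} \sqrt{r}}{2} = 9 + \left(\frac{19 f}{2} + \frac{\sqrt{2} \sqrt{r}}{2}\right) = 9 + \frac{19 f}{2} + \frac{\sqrt{2} \sqrt{r}}{2}$)
$A{\left(61,- \frac{53}{9} + \frac{19}{\frac{1}{24}} \right)} + T \left(-10\right) = \left(9 + \frac{19 \left(- \frac{53}{9} + \frac{19}{\frac{1}{24}}\right)}{2} + \frac{\sqrt{2} \sqrt{61}}{2}\right) - -360 = \left(9 + \frac{19 \left(\left(-53\right) \frac{1}{9} + 19 \frac{1}{\frac{1}{24}}\right)}{2} + \frac{\sqrt{122}}{2}\right) + 360 = \left(9 + \frac{19 \left(- \frac{53}{9} + 19 \cdot 24\right)}{2} + \frac{\sqrt{122}}{2}\right) + 360 = \left(9 + \frac{19 \left(- \frac{53}{9} + 456\right)}{2} + \frac{\sqrt{122}}{2}\right) + 360 = \left(9 + \frac{19}{2} \cdot \frac{4051}{9} + \frac{\sqrt{122}}{2}\right) + 360 = \left(9 + \frac{76969}{18} + \frac{\sqrt{122}}{2}\right) + 360 = \left(\frac{77131}{18} + \frac{\sqrt{122}}{2}\right) + 360 = \frac{83611}{18} + \frac{\sqrt{122}}{2}$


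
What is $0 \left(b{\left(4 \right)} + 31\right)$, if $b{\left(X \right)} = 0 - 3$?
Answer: $0$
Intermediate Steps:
$b{\left(X \right)} = -3$ ($b{\left(X \right)} = 0 - 3 = -3$)
$0 \left(b{\left(4 \right)} + 31\right) = 0 \left(-3 + 31\right) = 0 \cdot 28 = 0$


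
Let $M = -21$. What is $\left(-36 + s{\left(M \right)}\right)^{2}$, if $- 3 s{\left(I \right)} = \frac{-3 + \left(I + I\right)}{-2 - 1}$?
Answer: $1681$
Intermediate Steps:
$s{\left(I \right)} = - \frac{1}{3} + \frac{2 I}{9}$ ($s{\left(I \right)} = - \frac{\left(-3 + \left(I + I\right)\right) \frac{1}{-2 - 1}}{3} = - \frac{\left(-3 + 2 I\right) \frac{1}{-3}}{3} = - \frac{\left(-3 + 2 I\right) \left(- \frac{1}{3}\right)}{3} = - \frac{1 - \frac{2 I}{3}}{3} = - \frac{1}{3} + \frac{2 I}{9}$)
$\left(-36 + s{\left(M \right)}\right)^{2} = \left(-36 + \left(- \frac{1}{3} + \frac{2}{9} \left(-21\right)\right)\right)^{2} = \left(-36 - 5\right)^{2} = \left(-41\right)^{2} = 1681$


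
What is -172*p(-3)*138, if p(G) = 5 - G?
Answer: -189888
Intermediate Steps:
-172*p(-3)*138 = -172*(5 - 1*(-3))*138 = -172*(5 + 3)*138 = -172*8*138 = -1376*138 = -189888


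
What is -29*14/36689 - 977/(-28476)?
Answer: 24283897/1044755964 ≈ 0.023244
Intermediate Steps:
-29*14/36689 - 977/(-28476) = -406*1/36689 - 977*(-1/28476) = -406/36689 + 977/28476 = 24283897/1044755964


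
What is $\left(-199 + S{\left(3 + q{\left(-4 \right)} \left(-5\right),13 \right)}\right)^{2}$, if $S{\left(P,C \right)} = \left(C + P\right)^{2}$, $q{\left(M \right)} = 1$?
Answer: $6084$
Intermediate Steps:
$\left(-199 + S{\left(3 + q{\left(-4 \right)} \left(-5\right),13 \right)}\right)^{2} = \left(-199 + \left(13 + \left(3 + 1 \left(-5\right)\right)\right)^{2}\right)^{2} = \left(-199 + \left(13 + \left(3 - 5\right)\right)^{2}\right)^{2} = \left(-199 + \left(13 - 2\right)^{2}\right)^{2} = \left(-199 + 11^{2}\right)^{2} = \left(-199 + 121\right)^{2} = \left(-78\right)^{2} = 6084$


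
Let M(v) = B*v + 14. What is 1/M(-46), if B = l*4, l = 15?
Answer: -1/2746 ≈ -0.00036417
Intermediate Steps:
B = 60 (B = 15*4 = 60)
M(v) = 14 + 60*v (M(v) = 60*v + 14 = 14 + 60*v)
1/M(-46) = 1/(14 + 60*(-46)) = 1/(14 - 2760) = 1/(-2746) = -1/2746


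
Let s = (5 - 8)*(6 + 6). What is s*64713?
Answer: -2329668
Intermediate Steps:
s = -36 (s = -3*12 = -36)
s*64713 = -36*64713 = -2329668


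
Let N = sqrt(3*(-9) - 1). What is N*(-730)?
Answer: -1460*I*sqrt(7) ≈ -3862.8*I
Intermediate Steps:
N = 2*I*sqrt(7) (N = sqrt(-27 - 1) = sqrt(-28) = 2*I*sqrt(7) ≈ 5.2915*I)
N*(-730) = (2*I*sqrt(7))*(-730) = -1460*I*sqrt(7)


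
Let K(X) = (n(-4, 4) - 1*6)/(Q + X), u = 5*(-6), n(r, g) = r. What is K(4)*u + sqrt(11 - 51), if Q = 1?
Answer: 60 + 2*I*sqrt(10) ≈ 60.0 + 6.3246*I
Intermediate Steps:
u = -30
K(X) = -10/(1 + X) (K(X) = (-4 - 1*6)/(1 + X) = (-4 - 6)/(1 + X) = -10/(1 + X))
K(4)*u + sqrt(11 - 51) = -10/(1 + 4)*(-30) + sqrt(11 - 51) = -10/5*(-30) + sqrt(-40) = -10*1/5*(-30) + 2*I*sqrt(10) = -2*(-30) + 2*I*sqrt(10) = 60 + 2*I*sqrt(10)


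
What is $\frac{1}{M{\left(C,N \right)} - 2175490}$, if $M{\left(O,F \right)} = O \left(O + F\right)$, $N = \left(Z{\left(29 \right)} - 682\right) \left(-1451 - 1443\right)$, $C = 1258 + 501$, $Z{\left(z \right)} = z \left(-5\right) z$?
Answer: $\frac{1}{24878416893} \approx 4.0195 \cdot 10^{-11}$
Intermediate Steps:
$Z{\left(z \right)} = - 5 z^{2}$ ($Z{\left(z \right)} = - 5 z z = - 5 z^{2}$)
$C = 1759$
$N = 14142978$ ($N = \left(- 5 \cdot 29^{2} - 682\right) \left(-1451 - 1443\right) = \left(\left(-5\right) 841 - 682\right) \left(-2894\right) = \left(-4205 - 682\right) \left(-2894\right) = \left(-4887\right) \left(-2894\right) = 14142978$)
$M{\left(O,F \right)} = O \left(F + O\right)$
$\frac{1}{M{\left(C,N \right)} - 2175490} = \frac{1}{1759 \left(14142978 + 1759\right) - 2175490} = \frac{1}{1759 \cdot 14144737 - 2175490} = \frac{1}{24880592383 - 2175490} = \frac{1}{24878416893}$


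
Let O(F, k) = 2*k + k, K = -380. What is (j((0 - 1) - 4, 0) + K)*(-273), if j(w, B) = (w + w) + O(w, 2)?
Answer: 104832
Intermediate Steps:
O(F, k) = 3*k
j(w, B) = 6 + 2*w (j(w, B) = (w + w) + 3*2 = 2*w + 6 = 6 + 2*w)
(j((0 - 1) - 4, 0) + K)*(-273) = ((6 + 2*((0 - 1) - 4)) - 380)*(-273) = ((6 + 2*(-1 - 4)) - 380)*(-273) = ((6 + 2*(-5)) - 380)*(-273) = ((6 - 10) - 380)*(-273) = (-4 - 380)*(-273) = -384*(-273) = 104832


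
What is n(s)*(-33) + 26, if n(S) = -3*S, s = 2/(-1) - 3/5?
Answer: -1157/5 ≈ -231.40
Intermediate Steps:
s = -13/5 (s = 2*(-1) - 3*⅕ = -2 - ⅗ = -13/5 ≈ -2.6000)
n(s)*(-33) + 26 = -3*(-13/5)*(-33) + 26 = (39/5)*(-33) + 26 = -1287/5 + 26 = -1157/5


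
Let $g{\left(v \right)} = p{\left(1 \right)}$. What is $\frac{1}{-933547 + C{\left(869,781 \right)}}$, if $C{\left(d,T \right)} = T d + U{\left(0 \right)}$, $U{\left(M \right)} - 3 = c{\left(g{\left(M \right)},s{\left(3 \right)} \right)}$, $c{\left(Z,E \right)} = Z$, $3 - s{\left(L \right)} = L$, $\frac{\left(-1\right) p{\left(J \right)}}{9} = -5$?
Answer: $- \frac{1}{254810} \approx -3.9245 \cdot 10^{-6}$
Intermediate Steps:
$p{\left(J \right)} = 45$ ($p{\left(J \right)} = \left(-9\right) \left(-5\right) = 45$)
$s{\left(L \right)} = 3 - L$
$g{\left(v \right)} = 45$
$U{\left(M \right)} = 48$ ($U{\left(M \right)} = 3 + 45 = 48$)
$C{\left(d,T \right)} = 48 + T d$ ($C{\left(d,T \right)} = T d + 48 = 48 + T d$)
$\frac{1}{-933547 + C{\left(869,781 \right)}} = \frac{1}{-933547 + \left(48 + 781 \cdot 869\right)} = \frac{1}{-933547 + \left(48 + 678689\right)} = \frac{1}{-933547 + 678737} = \frac{1}{-254810} = - \frac{1}{254810}$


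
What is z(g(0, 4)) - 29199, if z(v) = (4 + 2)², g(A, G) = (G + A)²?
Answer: -29163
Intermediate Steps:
g(A, G) = (A + G)²
z(v) = 36 (z(v) = 6² = 36)
z(g(0, 4)) - 29199 = 36 - 29199 = -29163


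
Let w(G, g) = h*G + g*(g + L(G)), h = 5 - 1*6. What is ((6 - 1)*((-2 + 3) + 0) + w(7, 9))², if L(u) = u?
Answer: 20164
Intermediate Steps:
h = -1 (h = 5 - 6 = -1)
w(G, g) = -G + g*(G + g) (w(G, g) = -G + g*(g + G) = -G + g*(G + g))
((6 - 1)*((-2 + 3) + 0) + w(7, 9))² = ((6 - 1)*((-2 + 3) + 0) + (9² - 1*7 + 7*9))² = (5*(1 + 0) + (81 - 7 + 63))² = (5*1 + 137)² = (5 + 137)² = 142² = 20164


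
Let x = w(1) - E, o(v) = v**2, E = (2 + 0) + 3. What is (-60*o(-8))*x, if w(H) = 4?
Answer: 3840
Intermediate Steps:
E = 5 (E = 2 + 3 = 5)
x = -1 (x = 4 - 1*5 = 4 - 5 = -1)
(-60*o(-8))*x = -60*(-8)**2*(-1) = -60*64*(-1) = -3840*(-1) = 3840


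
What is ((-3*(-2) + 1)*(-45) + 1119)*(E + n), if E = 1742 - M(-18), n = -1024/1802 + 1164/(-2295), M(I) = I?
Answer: 19112579728/13515 ≈ 1.4142e+6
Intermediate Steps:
n = -43604/40545 (n = -1024*1/1802 + 1164*(-1/2295) = -512/901 - 388/765 = -43604/40545 ≈ -1.0754)
E = 1760 (E = 1742 - 1*(-18) = 1742 + 18 = 1760)
((-3*(-2) + 1)*(-45) + 1119)*(E + n) = ((-3*(-2) + 1)*(-45) + 1119)*(1760 - 43604/40545) = ((6 + 1)*(-45) + 1119)*(71315596/40545) = (7*(-45) + 1119)*(71315596/40545) = (-315 + 1119)*(71315596/40545) = 804*(71315596/40545) = 19112579728/13515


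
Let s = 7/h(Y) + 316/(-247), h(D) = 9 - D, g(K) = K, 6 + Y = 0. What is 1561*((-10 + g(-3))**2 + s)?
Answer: 972712174/3705 ≈ 2.6254e+5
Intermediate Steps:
Y = -6 (Y = -6 + 0 = -6)
s = -3011/3705 (s = 7/(9 - 1*(-6)) + 316/(-247) = 7/(9 + 6) + 316*(-1/247) = 7/15 - 316/247 = -3011/3705 ≈ -0.81269)
1561*((-10 + g(-3))**2 + s) = 1561*((-10 - 3)**2 - 3011/3705) = 1561*((-13)**2 - 3011/3705) = 1561*(169 - 3011/3705) = 1561*(623134/3705) = 972712174/3705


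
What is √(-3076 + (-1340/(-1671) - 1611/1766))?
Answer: I*√26787747979808322/2950986 ≈ 55.463*I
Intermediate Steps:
√(-3076 + (-1340/(-1671) - 1611/1766)) = √(-3076 + (-1340*(-1/1671) - 1611*1/1766)) = √(-3076 + (1340/1671 - 1611/1766)) = √(-3076 - 325541/2950986) = √(-9077558477/2950986) = I*√26787747979808322/2950986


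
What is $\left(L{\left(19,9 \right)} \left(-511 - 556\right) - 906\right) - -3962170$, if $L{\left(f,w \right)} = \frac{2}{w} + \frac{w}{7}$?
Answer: $\frac{249458267}{63} \approx 3.9597 \cdot 10^{6}$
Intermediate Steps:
$L{\left(f,w \right)} = \frac{2}{w} + \frac{w}{7}$ ($L{\left(f,w \right)} = \frac{2}{w} + w \frac{1}{7} = \frac{2}{w} + \frac{w}{7}$)
$\left(L{\left(19,9 \right)} \left(-511 - 556\right) - 906\right) - -3962170 = \left(\left(\frac{2}{9} + \frac{1}{7} \cdot 9\right) \left(-511 - 556\right) - 906\right) - -3962170 = \left(\left(2 \cdot \frac{1}{9} + \frac{9}{7}\right) \left(-1067\right) - 906\right) + 3962170 = \left(\left(\frac{2}{9} + \frac{9}{7}\right) \left(-1067\right) - 906\right) + 3962170 = \left(\frac{95}{63} \left(-1067\right) - 906\right) + 3962170 = \left(- \frac{101365}{63} - 906\right) + 3962170 = - \frac{158443}{63} + 3962170 = \frac{249458267}{63}$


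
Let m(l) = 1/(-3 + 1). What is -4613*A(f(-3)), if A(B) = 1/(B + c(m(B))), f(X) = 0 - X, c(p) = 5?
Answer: -4613/8 ≈ -576.63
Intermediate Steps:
m(l) = -½ (m(l) = 1/(-2) = -½)
f(X) = -X
A(B) = 1/(5 + B) (A(B) = 1/(B + 5) = 1/(5 + B))
-4613*A(f(-3)) = -4613/(5 - 1*(-3)) = -4613/(5 + 3) = -4613/8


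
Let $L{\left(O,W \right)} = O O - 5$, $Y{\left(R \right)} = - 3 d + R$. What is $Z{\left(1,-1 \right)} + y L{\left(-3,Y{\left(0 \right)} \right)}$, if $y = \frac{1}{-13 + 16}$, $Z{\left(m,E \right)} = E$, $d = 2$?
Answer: $\frac{1}{3} \approx 0.33333$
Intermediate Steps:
$y = \frac{1}{3} \approx 0.33333$
$Y{\left(R \right)} = -6 + R$ ($Y{\left(R \right)} = \left(-3\right) 2 + R = -6 + R$)
$L{\left(O,W \right)} = -5 + O^{2}$ ($L{\left(O,W \right)} = O^{2} - 5 = -5 + O^{2}$)
$Z{\left(1,-1 \right)} + y L{\left(-3,Y{\left(0 \right)} \right)} = -1 + \frac{-5 + \left(-3\right)^{2}}{3} = -1 + \frac{-5 + 9}{3} = -1 + \frac{1}{3} \cdot 4 = -1 + \frac{4}{3} = \frac{1}{3}$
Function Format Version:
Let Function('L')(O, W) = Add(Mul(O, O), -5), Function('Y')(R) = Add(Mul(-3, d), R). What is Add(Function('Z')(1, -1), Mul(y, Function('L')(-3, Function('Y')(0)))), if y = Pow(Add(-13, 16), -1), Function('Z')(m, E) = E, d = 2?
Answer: Rational(1, 3) ≈ 0.33333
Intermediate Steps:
y = Rational(1, 3) (y = Pow(3, -1) = Rational(1, 3) ≈ 0.33333)
Function('Y')(R) = Add(-6, R) (Function('Y')(R) = Add(Mul(-3, 2), R) = Add(-6, R))
Function('L')(O, W) = Add(-5, Pow(O, 2)) (Function('L')(O, W) = Add(Pow(O, 2), -5) = Add(-5, Pow(O, 2)))
Add(Function('Z')(1, -1), Mul(y, Function('L')(-3, Function('Y')(0)))) = Add(-1, Mul(Rational(1, 3), Add(-5, Pow(-3, 2)))) = Add(-1, Mul(Rational(1, 3), Add(-5, 9))) = Add(-1, Mul(Rational(1, 3), 4)) = Add(-1, Rational(4, 3)) = Rational(1, 3)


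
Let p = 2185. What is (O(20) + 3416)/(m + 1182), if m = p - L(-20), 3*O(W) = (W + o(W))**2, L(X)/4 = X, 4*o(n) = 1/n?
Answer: 68150401/66182400 ≈ 1.0297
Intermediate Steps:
o(n) = 1/(4*n)
L(X) = 4*X
O(W) = (W + 1/(4*W))**2/3
m = 2265 (m = 2185 - 4*(-20) = 2185 - 1*(-80) = 2185 + 80 = 2265)
(O(20) + 3416)/(m + 1182) = ((1/48)*(1 + 4*20**2)**2/20**2 + 3416)/(2265 + 1182) = ((1/48)*(1/400)*(1 + 4*400)**2 + 3416)/3447 = ((1/48)*(1/400)*(1 + 1600)**2 + 3416)*(1/3447) = ((1/48)*(1/400)*1601**2 + 3416)*(1/3447) = ((1/48)*(1/400)*2563201 + 3416)*(1/3447) = (2563201/19200 + 3416)*(1/3447) = (68150401/19200)*(1/3447) = 68150401/66182400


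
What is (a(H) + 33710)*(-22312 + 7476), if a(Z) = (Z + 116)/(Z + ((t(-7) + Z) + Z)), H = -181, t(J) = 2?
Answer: -270566728300/541 ≈ -5.0012e+8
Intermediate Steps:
a(Z) = (116 + Z)/(2 + 3*Z) (a(Z) = (Z + 116)/(Z + ((2 + Z) + Z)) = (116 + Z)/(Z + (2 + 2*Z)) = (116 + Z)/(2 + 3*Z))
(a(H) + 33710)*(-22312 + 7476) = ((116 - 181)/(2 + 3*(-181)) + 33710)*(-22312 + 7476) = (-65/(2 - 543) + 33710)*(-14836) = (-65/(-541) + 33710)*(-14836) = (-1/541*(-65) + 33710)*(-14836) = (65/541 + 33710)*(-14836) = (18237175/541)*(-14836) = -270566728300/541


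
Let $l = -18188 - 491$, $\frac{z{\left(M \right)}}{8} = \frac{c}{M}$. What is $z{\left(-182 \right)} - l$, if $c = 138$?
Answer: $\frac{1699237}{91} \approx 18673.0$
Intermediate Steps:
$z{\left(M \right)} = \frac{1104}{M}$ ($z{\left(M \right)} = 8 \frac{138}{M} = \frac{1104}{M}$)
$l = -18679$
$z{\left(-182 \right)} - l = \frac{1104}{-182} - -18679 = 1104 \left(- \frac{1}{182}\right) + 18679 = - \frac{552}{91} + 18679 = \frac{1699237}{91}$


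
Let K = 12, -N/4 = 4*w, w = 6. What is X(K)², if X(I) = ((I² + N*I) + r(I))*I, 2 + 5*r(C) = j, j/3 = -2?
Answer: 3669451776/25 ≈ 1.4678e+8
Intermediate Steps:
j = -6 (j = 3*(-2) = -6)
r(C) = -8/5 (r(C) = -⅖ + (⅕)*(-6) = -⅖ - 6/5 = -8/5)
N = -96 (N = -16*6 = -4*24 = -96)
X(I) = I*(-8/5 + I² - 96*I) (X(I) = ((I² - 96*I) - 8/5)*I = (-8/5 + I² - 96*I)*I = I*(-8/5 + I² - 96*I))
X(K)² = ((⅕)*12*(-8 - 480*12 + 5*12²))² = ((⅕)*12*(-8 - 5760 + 5*144))² = ((⅕)*12*(-8 - 5760 + 720))² = ((⅕)*12*(-5048))² = (-60576/5)² = 3669451776/25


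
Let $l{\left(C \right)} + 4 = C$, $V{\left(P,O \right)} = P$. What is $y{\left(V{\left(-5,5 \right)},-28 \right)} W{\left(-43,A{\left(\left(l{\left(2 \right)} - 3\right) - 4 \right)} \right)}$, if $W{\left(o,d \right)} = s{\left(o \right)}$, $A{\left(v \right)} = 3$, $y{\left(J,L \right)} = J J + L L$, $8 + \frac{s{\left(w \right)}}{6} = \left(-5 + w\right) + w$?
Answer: $-480546$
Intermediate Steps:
$l{\left(C \right)} = -4 + C$
$s{\left(w \right)} = -78 + 12 w$ ($s{\left(w \right)} = -48 + 6 \left(\left(-5 + w\right) + w\right) = -48 + 6 \left(-5 + 2 w\right) = -48 + \left(-30 + 12 w\right) = -78 + 12 w$)
$y{\left(J,L \right)} = J^{2} + L^{2}$
$W{\left(o,d \right)} = -78 + 12 o$
$y{\left(V{\left(-5,5 \right)},-28 \right)} W{\left(-43,A{\left(\left(l{\left(2 \right)} - 3\right) - 4 \right)} \right)} = \left(\left(-5\right)^{2} + \left(-28\right)^{2}\right) \left(-78 + 12 \left(-43\right)\right) = \left(25 + 784\right) \left(-78 - 516\right) = 809 \left(-594\right) = -480546$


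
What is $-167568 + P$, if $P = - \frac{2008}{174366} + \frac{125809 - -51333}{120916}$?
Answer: $- \frac{883228154526691}{5270909814} \approx -1.6757 \cdot 10^{5}$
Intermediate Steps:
$P = \frac{7661185661}{5270909814}$ ($P = \left(-2008\right) \frac{1}{174366} + \left(125809 + 51333\right) \frac{1}{120916} = - \frac{1004}{87183} + 177142 \cdot \frac{1}{120916} = - \frac{1004}{87183} + \frac{88571}{60458} = \frac{7661185661}{5270909814} \approx 1.4535$)
$-167568 + P = -167568 + \frac{7661185661}{5270909814} = - \frac{883228154526691}{5270909814}$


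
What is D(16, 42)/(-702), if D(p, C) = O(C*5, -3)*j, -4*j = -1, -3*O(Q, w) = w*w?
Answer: 1/936 ≈ 0.0010684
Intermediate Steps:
O(Q, w) = -w²/3 (O(Q, w) = -w*w/3 = -w²/3)
j = ¼ (j = -¼*(-1) = ¼ ≈ 0.25000)
D(p, C) = -¾ (D(p, C) = -⅓*(-3)²*(¼) = -⅓*9*(¼) = -3*¼ = -¾)
D(16, 42)/(-702) = -¾/(-702) = -¾*(-1/702) = 1/936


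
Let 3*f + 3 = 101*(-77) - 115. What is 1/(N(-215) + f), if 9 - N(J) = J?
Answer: -3/7223 ≈ -0.00041534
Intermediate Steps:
N(J) = 9 - J
f = -7895/3 (f = -1 + (101*(-77) - 115)/3 = -1 + (-7777 - 115)/3 = -1 + (1/3)*(-7892) = -1 - 7892/3 = -7895/3 ≈ -2631.7)
1/(N(-215) + f) = 1/((9 - 1*(-215)) - 7895/3) = 1/((9 + 215) - 7895/3) = 1/(224 - 7895/3) = 1/(-7223/3) = -3/7223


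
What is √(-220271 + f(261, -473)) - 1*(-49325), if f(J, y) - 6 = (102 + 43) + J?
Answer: 49325 + I*√219859 ≈ 49325.0 + 468.89*I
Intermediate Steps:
f(J, y) = 151 + J (f(J, y) = 6 + ((102 + 43) + J) = 6 + (145 + J) = 151 + J)
√(-220271 + f(261, -473)) - 1*(-49325) = √(-220271 + (151 + 261)) - 1*(-49325) = √(-220271 + 412) + 49325 = √(-219859) + 49325 = I*√219859 + 49325 = 49325 + I*√219859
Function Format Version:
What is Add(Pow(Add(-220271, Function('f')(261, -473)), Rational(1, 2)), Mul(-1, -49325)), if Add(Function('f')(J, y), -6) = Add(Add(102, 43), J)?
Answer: Add(49325, Mul(I, Pow(219859, Rational(1, 2)))) ≈ Add(49325., Mul(468.89, I))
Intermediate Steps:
Function('f')(J, y) = Add(151, J) (Function('f')(J, y) = Add(6, Add(Add(102, 43), J)) = Add(6, Add(145, J)) = Add(151, J))
Add(Pow(Add(-220271, Function('f')(261, -473)), Rational(1, 2)), Mul(-1, -49325)) = Add(Pow(Add(-220271, Add(151, 261)), Rational(1, 2)), Mul(-1, -49325)) = Add(Pow(Add(-220271, 412), Rational(1, 2)), 49325) = Add(Pow(-219859, Rational(1, 2)), 49325) = Add(Mul(I, Pow(219859, Rational(1, 2))), 49325) = Add(49325, Mul(I, Pow(219859, Rational(1, 2))))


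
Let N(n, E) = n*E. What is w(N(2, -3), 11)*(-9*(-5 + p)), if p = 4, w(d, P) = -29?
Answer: -261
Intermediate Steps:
N(n, E) = E*n
w(N(2, -3), 11)*(-9*(-5 + p)) = -(-261)*(-5 + 4) = -(-261)*(-1) = -29*9 = -261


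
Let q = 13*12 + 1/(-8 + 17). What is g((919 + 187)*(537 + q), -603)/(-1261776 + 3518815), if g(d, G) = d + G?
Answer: 6893801/20313351 ≈ 0.33937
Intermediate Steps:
q = 1405/9 (q = 156 + 1/9 = 156 + ⅑ = 1405/9 ≈ 156.11)
g(d, G) = G + d
g((919 + 187)*(537 + q), -603)/(-1261776 + 3518815) = (-603 + (919 + 187)*(537 + 1405/9))/(-1261776 + 3518815) = (-603 + 1106*(6238/9))/2257039 = (-603 + 6899228/9)*(1/2257039) = (6893801/9)*(1/2257039) = 6893801/20313351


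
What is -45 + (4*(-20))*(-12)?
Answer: 915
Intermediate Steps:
-45 + (4*(-20))*(-12) = -45 - 80*(-12) = -45 + 960 = 915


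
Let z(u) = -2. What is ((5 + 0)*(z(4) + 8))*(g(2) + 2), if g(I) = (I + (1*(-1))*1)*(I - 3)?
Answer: 30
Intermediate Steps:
g(I) = (-1 + I)*(-3 + I) (g(I) = (I - 1*1)*(-3 + I) = (I - 1)*(-3 + I) = (-1 + I)*(-3 + I))
((5 + 0)*(z(4) + 8))*(g(2) + 2) = ((5 + 0)*(-2 + 8))*((3 + 2² - 4*2) + 2) = (5*6)*((3 + 4 - 8) + 2) = 30*(-1 + 2) = 30*1 = 30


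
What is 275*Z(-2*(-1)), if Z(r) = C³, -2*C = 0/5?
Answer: 0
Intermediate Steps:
C = 0 (C = -0/5 = -½*0 = 0)
Z(r) = 0 (Z(r) = 0³ = 0)
275*Z(-2*(-1)) = 275*0 = 0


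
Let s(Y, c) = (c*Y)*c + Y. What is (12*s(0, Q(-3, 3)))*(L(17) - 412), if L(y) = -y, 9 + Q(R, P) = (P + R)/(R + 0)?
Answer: 0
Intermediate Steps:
Q(R, P) = -9 + (P + R)/R (Q(R, P) = -9 + (P + R)/(R + 0) = -9 + (P + R)/R)
s(Y, c) = Y + Y*c**2 (s(Y, c) = (Y*c)*c + Y = Y*c**2 + Y = Y + Y*c**2)
(12*s(0, Q(-3, 3)))*(L(17) - 412) = (12*(0*(1 + (-8 + 3/(-3))**2)))*(-1*17 - 412) = (12*(0*(1 + (-8 + 3*(-1/3))**2)))*(-17 - 412) = (12*(0*(1 + (-8 - 1)**2)))*(-429) = (12*(0*(1 + (-9)**2)))*(-429) = (12*(0*(1 + 81)))*(-429) = (12*(0*82))*(-429) = (12*0)*(-429) = 0*(-429) = 0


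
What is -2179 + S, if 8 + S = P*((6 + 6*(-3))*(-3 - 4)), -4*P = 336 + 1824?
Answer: -47547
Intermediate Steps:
P = -540 (P = -(336 + 1824)/4 = -¼*2160 = -540)
S = -45368 (S = -8 - 540*(6 + 6*(-3))*(-3 - 4) = -8 - 540*(6 - 18)*(-7) = -8 - (-6480)*(-7) = -8 - 540*84 = -8 - 45360 = -45368)
-2179 + S = -2179 - 45368 = -47547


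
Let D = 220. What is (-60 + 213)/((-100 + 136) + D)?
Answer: 153/256 ≈ 0.59766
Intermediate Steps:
(-60 + 213)/((-100 + 136) + D) = (-60 + 213)/((-100 + 136) + 220) = 153/(36 + 220) = 153/256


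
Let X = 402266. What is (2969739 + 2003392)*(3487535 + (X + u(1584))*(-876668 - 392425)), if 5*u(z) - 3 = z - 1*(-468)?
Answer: -2541424478191247806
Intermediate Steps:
u(z) = 471/5 + z/5 (u(z) = ⅗ + (z - 1*(-468))/5 = ⅗ + (z + 468)/5 = ⅗ + (468 + z)/5 = ⅗ + (468/5 + z/5) = 471/5 + z/5)
(2969739 + 2003392)*(3487535 + (X + u(1584))*(-876668 - 392425)) = (2969739 + 2003392)*(3487535 + (402266 + (471/5 + (⅕)*1584))*(-876668 - 392425)) = 4973131*(3487535 + (402266 + (471/5 + 1584/5))*(-1269093)) = 4973131*(3487535 + (402266 + 411)*(-1269093)) = 4973131*(3487535 + 402677*(-1269093)) = 4973131*(3487535 - 511034561961) = 4973131*(-511031074426) = -2541424478191247806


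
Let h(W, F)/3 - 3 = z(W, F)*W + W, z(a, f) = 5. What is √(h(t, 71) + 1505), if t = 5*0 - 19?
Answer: 2*√293 ≈ 34.234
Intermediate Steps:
t = -19 (t = 0 - 19 = -19)
h(W, F) = 9 + 18*W (h(W, F) = 9 + 3*(5*W + W) = 9 + 3*(6*W) = 9 + 18*W)
√(h(t, 71) + 1505) = √((9 + 18*(-19)) + 1505) = √((9 - 342) + 1505) = √(-333 + 1505) = √1172 = 2*√293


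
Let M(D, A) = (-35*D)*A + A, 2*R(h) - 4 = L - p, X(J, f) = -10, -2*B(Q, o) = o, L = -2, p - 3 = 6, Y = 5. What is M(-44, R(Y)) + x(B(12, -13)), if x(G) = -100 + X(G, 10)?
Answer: -11007/2 ≈ -5503.5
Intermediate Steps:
p = 9 (p = 3 + 6 = 9)
B(Q, o) = -o/2
R(h) = -7/2 (R(h) = 2 + (-2 - 1*9)/2 = 2 + (-2 - 9)/2 = 2 + (½)*(-11) = 2 - 11/2 = -7/2)
x(G) = -110 (x(G) = -100 - 10 = -110)
M(D, A) = A - 35*A*D (M(D, A) = -35*A*D + A = A - 35*A*D)
M(-44, R(Y)) + x(B(12, -13)) = -7*(1 - 35*(-44))/2 - 110 = -7*(1 + 1540)/2 - 110 = -7/2*1541 - 110 = -10787/2 - 110 = -11007/2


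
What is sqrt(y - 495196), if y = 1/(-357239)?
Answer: I*sqrt(63196766507063955)/357239 ≈ 703.7*I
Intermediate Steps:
y = -1/357239 ≈ -2.7992e-6
sqrt(y - 495196) = sqrt(-1/357239 - 495196) = sqrt(-176903323845/357239) = I*sqrt(63196766507063955)/357239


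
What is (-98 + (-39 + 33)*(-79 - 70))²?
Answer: 633616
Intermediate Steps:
(-98 + (-39 + 33)*(-79 - 70))² = (-98 - 6*(-149))² = (-98 + 894)² = 796² = 633616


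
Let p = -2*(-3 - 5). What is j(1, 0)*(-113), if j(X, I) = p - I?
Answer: -1808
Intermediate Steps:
p = 16 (p = -2*(-8) = 16)
j(X, I) = 16 - I
j(1, 0)*(-113) = (16 - 1*0)*(-113) = (16 + 0)*(-113) = 16*(-113) = -1808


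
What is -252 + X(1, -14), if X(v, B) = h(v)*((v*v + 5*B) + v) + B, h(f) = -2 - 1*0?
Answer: -130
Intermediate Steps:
h(f) = -2 (h(f) = -2 + 0 = -2)
X(v, B) = -9*B - 2*v - 2*v**2 (X(v, B) = -2*((v*v + 5*B) + v) + B = -2*((v**2 + 5*B) + v) + B = -2*(v + v**2 + 5*B) + B = (-10*B - 2*v - 2*v**2) + B = -9*B - 2*v - 2*v**2)
-252 + X(1, -14) = -252 + (-9*(-14) - 2*1 - 2*1**2) = -252 + (126 - 2 - 2*1) = -252 + (126 - 2 - 2) = -252 + 122 = -130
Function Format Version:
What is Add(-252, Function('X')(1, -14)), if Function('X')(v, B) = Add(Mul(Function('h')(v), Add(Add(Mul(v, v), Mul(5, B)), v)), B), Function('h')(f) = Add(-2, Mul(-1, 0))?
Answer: -130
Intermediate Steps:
Function('h')(f) = -2 (Function('h')(f) = Add(-2, 0) = -2)
Function('X')(v, B) = Add(Mul(-9, B), Mul(-2, v), Mul(-2, Pow(v, 2))) (Function('X')(v, B) = Add(Mul(-2, Add(Add(Mul(v, v), Mul(5, B)), v)), B) = Add(Mul(-2, Add(Add(Pow(v, 2), Mul(5, B)), v)), B) = Add(Mul(-2, Add(v, Pow(v, 2), Mul(5, B))), B) = Add(Add(Mul(-10, B), Mul(-2, v), Mul(-2, Pow(v, 2))), B) = Add(Mul(-9, B), Mul(-2, v), Mul(-2, Pow(v, 2))))
Add(-252, Function('X')(1, -14)) = Add(-252, Add(Mul(-9, -14), Mul(-2, 1), Mul(-2, Pow(1, 2)))) = Add(-252, Add(126, -2, Mul(-2, 1))) = Add(-252, Add(126, -2, -2)) = Add(-252, 122) = -130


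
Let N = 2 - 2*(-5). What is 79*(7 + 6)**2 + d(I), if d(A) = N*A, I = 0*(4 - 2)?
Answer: 13351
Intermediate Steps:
N = 12 (N = 2 + 10 = 12)
I = 0 (I = 0*2 = 0)
d(A) = 12*A
79*(7 + 6)**2 + d(I) = 79*(7 + 6)**2 + 12*0 = 79*13**2 + 0 = 79*169 + 0 = 13351 + 0 = 13351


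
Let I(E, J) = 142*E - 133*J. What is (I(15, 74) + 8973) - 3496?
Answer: -2235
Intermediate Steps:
I(E, J) = -133*J + 142*E
(I(15, 74) + 8973) - 3496 = ((-133*74 + 142*15) + 8973) - 3496 = ((-9842 + 2130) + 8973) - 3496 = (-7712 + 8973) - 3496 = 1261 - 3496 = -2235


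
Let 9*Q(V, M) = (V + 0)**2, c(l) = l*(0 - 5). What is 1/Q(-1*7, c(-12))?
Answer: 9/49 ≈ 0.18367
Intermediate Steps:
c(l) = -5*l (c(l) = l*(-5) = -5*l)
Q(V, M) = V**2/9 (Q(V, M) = (V + 0)**2/9 = V**2/9)
1/Q(-1*7, c(-12)) = 1/((-1*7)**2/9) = 1/((1/9)*(-7)**2) = 1/((1/9)*49) = 1/(49/9) = 9/49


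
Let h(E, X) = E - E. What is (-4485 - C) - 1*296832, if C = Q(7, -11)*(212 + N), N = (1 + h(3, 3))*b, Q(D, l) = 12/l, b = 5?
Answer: -3311883/11 ≈ -3.0108e+5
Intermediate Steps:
h(E, X) = 0
N = 5 (N = (1 + 0)*5 = 1*5 = 5)
C = -2604/11 (C = (12/(-11))*(212 + 5) = (12*(-1/11))*217 = -12/11*217 = -2604/11 ≈ -236.73)
(-4485 - C) - 1*296832 = (-4485 - 1*(-2604/11)) - 1*296832 = (-4485 + 2604/11) - 296832 = -46731/11 - 296832 = -3311883/11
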